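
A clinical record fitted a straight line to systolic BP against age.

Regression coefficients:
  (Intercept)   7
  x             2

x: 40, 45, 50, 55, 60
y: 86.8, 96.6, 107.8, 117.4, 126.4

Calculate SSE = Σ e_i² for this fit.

x=40: ŷ = 7 + 2·40 = 87; e = 86.8 − 87 = -0.2
x=45: ŷ = 7 + 2·45 = 97; e = 96.6 − 97 = -0.4
x=50: ŷ = 7 + 2·50 = 107; e = 107.8 − 107 = 0.8
x=55: ŷ = 7 + 2·55 = 117; e = 117.4 − 117 = 0.4
x=60: ŷ = 7 + 2·60 = 127; e = 126.4 − 127 = -0.6
SSE = 0.04 + 0.16 + 0.64 + 0.16 + 0.36 = 1.36

SSE = 1.36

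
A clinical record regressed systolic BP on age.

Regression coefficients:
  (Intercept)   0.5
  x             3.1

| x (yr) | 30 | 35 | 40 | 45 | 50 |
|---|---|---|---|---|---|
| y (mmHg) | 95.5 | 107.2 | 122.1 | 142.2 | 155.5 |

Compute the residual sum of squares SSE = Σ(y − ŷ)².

SSE = 17.84

x=30: ŷ = 0.5 + 3.1·30 = 93.5; e = 95.5 − 93.5 = 2
x=35: ŷ = 0.5 + 3.1·35 = 109; e = 107.2 − 109 = -1.8
x=40: ŷ = 0.5 + 3.1·40 = 124.5; e = 122.1 − 124.5 = -2.4
x=45: ŷ = 0.5 + 3.1·45 = 140; e = 142.2 − 140 = 2.2
x=50: ŷ = 0.5 + 3.1·50 = 155.5; e = 155.5 − 155.5 = 0
SSE = 4 + 3.24 + 5.76 + 4.84 + 0 = 17.84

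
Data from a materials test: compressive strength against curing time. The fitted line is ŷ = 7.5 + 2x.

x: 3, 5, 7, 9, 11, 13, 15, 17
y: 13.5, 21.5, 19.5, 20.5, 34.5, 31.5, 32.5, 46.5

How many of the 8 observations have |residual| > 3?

x=3: ŷ = 7.5 + 2·3 = 13.5; e = 13.5 − 13.5 = 0
x=5: ŷ = 7.5 + 2·5 = 17.5; e = 21.5 − 17.5 = 4
x=7: ŷ = 7.5 + 2·7 = 21.5; e = 19.5 − 21.5 = -2
x=9: ŷ = 7.5 + 2·9 = 25.5; e = 20.5 − 25.5 = -5
x=11: ŷ = 7.5 + 2·11 = 29.5; e = 34.5 − 29.5 = 5
x=13: ŷ = 7.5 + 2·13 = 33.5; e = 31.5 − 33.5 = -2
x=15: ŷ = 7.5 + 2·15 = 37.5; e = 32.5 − 37.5 = -5
x=17: ŷ = 7.5 + 2·17 = 41.5; e = 46.5 − 41.5 = 5
|e| > 3: x=5 (|e|=4), x=9 (|e|=5), x=11 (|e|=5), x=15 (|e|=5), x=17 (|e|=5) → 5

5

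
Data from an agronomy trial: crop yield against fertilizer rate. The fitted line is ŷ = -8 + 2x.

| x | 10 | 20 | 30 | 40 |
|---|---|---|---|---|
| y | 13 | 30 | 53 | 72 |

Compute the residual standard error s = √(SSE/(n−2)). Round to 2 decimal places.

s = 1.73

x=10: ŷ = -8 + 2·10 = 12; e = 13 − 12 = 1
x=20: ŷ = -8 + 2·20 = 32; e = 30 − 32 = -2
x=30: ŷ = -8 + 2·30 = 52; e = 53 − 52 = 1
x=40: ŷ = -8 + 2·40 = 72; e = 72 − 72 = 0
SSE = 1 + 4 + 1 + 0 = 6
s = √(6/2) = √3 ≈ 1.73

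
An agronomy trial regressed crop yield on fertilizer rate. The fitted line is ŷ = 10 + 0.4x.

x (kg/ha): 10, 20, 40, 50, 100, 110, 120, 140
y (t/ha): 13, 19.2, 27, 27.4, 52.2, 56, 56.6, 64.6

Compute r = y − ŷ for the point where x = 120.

r = -1.4

ŷ = 10 + 0.4·120 = 58
r = 56.6 − 58 = -1.4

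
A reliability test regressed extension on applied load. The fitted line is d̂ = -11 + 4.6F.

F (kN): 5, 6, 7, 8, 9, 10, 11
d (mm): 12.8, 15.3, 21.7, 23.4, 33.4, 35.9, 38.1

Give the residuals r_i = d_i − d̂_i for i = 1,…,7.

0.8, -1.3, 0.5, -2.4, 3, 0.9, -1.5

F=5: d̂ = -11 + 4.6·5 = 12; r = 12.8 − 12 = 0.8
F=6: d̂ = -11 + 4.6·6 = 16.6; r = 15.3 − 16.6 = -1.3
F=7: d̂ = -11 + 4.6·7 = 21.2; r = 21.7 − 21.2 = 0.5
F=8: d̂ = -11 + 4.6·8 = 25.8; r = 23.4 − 25.8 = -2.4
F=9: d̂ = -11 + 4.6·9 = 30.4; r = 33.4 − 30.4 = 3
F=10: d̂ = -11 + 4.6·10 = 35; r = 35.9 − 35 = 0.9
F=11: d̂ = -11 + 4.6·11 = 39.6; r = 38.1 − 39.6 = -1.5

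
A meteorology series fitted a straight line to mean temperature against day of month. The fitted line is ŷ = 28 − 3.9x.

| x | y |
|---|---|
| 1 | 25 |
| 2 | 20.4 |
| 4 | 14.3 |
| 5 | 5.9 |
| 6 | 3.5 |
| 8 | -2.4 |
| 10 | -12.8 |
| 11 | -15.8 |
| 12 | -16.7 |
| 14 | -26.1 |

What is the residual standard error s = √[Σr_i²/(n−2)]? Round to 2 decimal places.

x=1: ŷ = 28 − 3.9·1 = 24.1; r = 25 − 24.1 = 0.9
x=2: ŷ = 28 − 3.9·2 = 20.2; r = 20.4 − 20.2 = 0.2
x=4: ŷ = 28 − 3.9·4 = 12.4; r = 14.3 − 12.4 = 1.9
x=5: ŷ = 28 − 3.9·5 = 8.5; r = 5.9 − 8.5 = -2.6
x=6: ŷ = 28 − 3.9·6 = 4.6; r = 3.5 − 4.6 = -1.1
x=8: ŷ = 28 − 3.9·8 = -3.2; r = -2.4 − (-3.2) = 0.8
x=10: ŷ = 28 − 3.9·10 = -11; r = -12.8 − (-11) = -1.8
x=11: ŷ = 28 − 3.9·11 = -14.9; r = -15.8 − (-14.9) = -0.9
x=12: ŷ = 28 − 3.9·12 = -18.8; r = -16.7 − (-18.8) = 2.1
x=14: ŷ = 28 − 3.9·14 = -26.6; r = -26.1 − (-26.6) = 0.5
SSE = 0.81 + 0.04 + 3.61 + 6.76 + 1.21 + 0.64 + 3.24 + 0.81 + 4.41 + 0.25 = 21.78
s = √(21.78/8) = √2.7225 ≈ 1.65

s = 1.65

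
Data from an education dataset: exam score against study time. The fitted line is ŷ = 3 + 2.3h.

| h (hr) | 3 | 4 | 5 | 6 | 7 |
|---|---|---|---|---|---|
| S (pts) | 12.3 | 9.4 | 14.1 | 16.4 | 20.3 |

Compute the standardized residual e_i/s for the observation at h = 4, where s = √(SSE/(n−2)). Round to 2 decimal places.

-1.24

h=3: ŷ = 3 + 2.3·3 = 9.9; e = 12.3 − 9.9 = 2.4
h=4: ŷ = 3 + 2.3·4 = 12.2; e = 9.4 − 12.2 = -2.8
h=5: ŷ = 3 + 2.3·5 = 14.5; e = 14.1 − 14.5 = -0.4
h=6: ŷ = 3 + 2.3·6 = 16.8; e = 16.4 − 16.8 = -0.4
h=7: ŷ = 3 + 2.3·7 = 19.1; e = 20.3 − 19.1 = 1.2
SSE = 5.76 + 7.84 + 0.16 + 0.16 + 1.44 = 15.36
s = √(15.36/3) = 2.26274
e/s = -2.8 / 2.26274 = -1.24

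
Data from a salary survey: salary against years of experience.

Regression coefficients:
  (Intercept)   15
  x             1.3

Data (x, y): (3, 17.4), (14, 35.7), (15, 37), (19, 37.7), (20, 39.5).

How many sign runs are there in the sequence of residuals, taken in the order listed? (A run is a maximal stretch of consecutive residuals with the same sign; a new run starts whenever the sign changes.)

x=3: ŷ = 15 + 1.3·3 = 18.9; r = 17.4 − 18.9 = -1.5
x=14: ŷ = 15 + 1.3·14 = 33.2; r = 35.7 − 33.2 = 2.5
x=15: ŷ = 15 + 1.3·15 = 34.5; r = 37 − 34.5 = 2.5
x=19: ŷ = 15 + 1.3·19 = 39.7; r = 37.7 − 39.7 = -2
x=20: ŷ = 15 + 1.3·20 = 41; r = 39.5 − 41 = -1.5
Signs: − + + − −
Runs: −×1, +×2, −×2 → 3

3 runs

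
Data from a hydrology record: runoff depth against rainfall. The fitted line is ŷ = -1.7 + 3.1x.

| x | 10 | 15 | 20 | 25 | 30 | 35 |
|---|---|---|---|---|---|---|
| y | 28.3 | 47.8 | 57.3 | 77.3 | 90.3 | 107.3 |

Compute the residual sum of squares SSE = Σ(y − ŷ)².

SSE = 22.5

x=10: ŷ = -1.7 + 3.1·10 = 29.3; r = 28.3 − 29.3 = -1
x=15: ŷ = -1.7 + 3.1·15 = 44.8; r = 47.8 − 44.8 = 3
x=20: ŷ = -1.7 + 3.1·20 = 60.3; r = 57.3 − 60.3 = -3
x=25: ŷ = -1.7 + 3.1·25 = 75.8; r = 77.3 − 75.8 = 1.5
x=30: ŷ = -1.7 + 3.1·30 = 91.3; r = 90.3 − 91.3 = -1
x=35: ŷ = -1.7 + 3.1·35 = 106.8; r = 107.3 − 106.8 = 0.5
SSE = 1 + 9 + 9 + 2.25 + 1 + 0.25 = 22.5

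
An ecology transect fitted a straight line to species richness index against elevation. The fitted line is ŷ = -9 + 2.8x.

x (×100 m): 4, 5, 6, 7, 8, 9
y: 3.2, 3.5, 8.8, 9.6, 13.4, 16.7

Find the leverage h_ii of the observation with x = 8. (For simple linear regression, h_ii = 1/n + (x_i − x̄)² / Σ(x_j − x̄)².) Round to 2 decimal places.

h = 0.30

x̄ = (4 + 5 + 6 + 7 + 8 + 9)/6 = 6.5
Σ(x − x̄)² = 6.25 + 2.25 + 0.25 + 0.25 + 2.25 + 6.25 = 17.5
h = 1/6 + (1.5)²/17.5 = 0.166667 + 0.128571 = 0.30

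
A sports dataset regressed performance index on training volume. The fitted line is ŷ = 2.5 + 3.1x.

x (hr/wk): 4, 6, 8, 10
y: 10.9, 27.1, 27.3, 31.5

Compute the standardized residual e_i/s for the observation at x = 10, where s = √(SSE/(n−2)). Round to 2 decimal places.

-0.38

x=4: ŷ = 2.5 + 3.1·4 = 14.9; e = 10.9 − 14.9 = -4
x=6: ŷ = 2.5 + 3.1·6 = 21.1; e = 27.1 − 21.1 = 6
x=8: ŷ = 2.5 + 3.1·8 = 27.3; e = 27.3 − 27.3 = 0
x=10: ŷ = 2.5 + 3.1·10 = 33.5; e = 31.5 − 33.5 = -2
SSE = 16 + 36 + 0 + 4 = 56
s = √(56/2) = 5.2915
e/s = -2 / 5.2915 = -0.38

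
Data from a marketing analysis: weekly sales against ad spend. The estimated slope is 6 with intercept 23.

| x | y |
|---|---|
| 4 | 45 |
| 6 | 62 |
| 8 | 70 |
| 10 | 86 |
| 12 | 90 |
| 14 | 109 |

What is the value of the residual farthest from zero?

x=4: ŷ = 23 + 6·4 = 47; e = 45 − 47 = -2
x=6: ŷ = 23 + 6·6 = 59; e = 62 − 59 = 3
x=8: ŷ = 23 + 6·8 = 71; e = 70 − 71 = -1
x=10: ŷ = 23 + 6·10 = 83; e = 86 − 83 = 3
x=12: ŷ = 23 + 6·12 = 95; e = 90 − 95 = -5
x=14: ŷ = 23 + 6·14 = 107; e = 109 − 107 = 2
Largest |e| is 5 at x = 12, residual -5.

e = -5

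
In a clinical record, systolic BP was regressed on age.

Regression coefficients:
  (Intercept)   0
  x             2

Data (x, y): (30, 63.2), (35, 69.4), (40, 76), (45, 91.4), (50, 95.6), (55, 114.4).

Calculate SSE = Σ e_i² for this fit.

SSE = 67.28

x=30: ŷ = 2·30 = 60; e = 63.2 − 60 = 3.2
x=35: ŷ = 2·35 = 70; e = 69.4 − 70 = -0.6
x=40: ŷ = 2·40 = 80; e = 76 − 80 = -4
x=45: ŷ = 2·45 = 90; e = 91.4 − 90 = 1.4
x=50: ŷ = 2·50 = 100; e = 95.6 − 100 = -4.4
x=55: ŷ = 2·55 = 110; e = 114.4 − 110 = 4.4
SSE = 10.24 + 0.36 + 16 + 1.96 + 19.36 + 19.36 = 67.28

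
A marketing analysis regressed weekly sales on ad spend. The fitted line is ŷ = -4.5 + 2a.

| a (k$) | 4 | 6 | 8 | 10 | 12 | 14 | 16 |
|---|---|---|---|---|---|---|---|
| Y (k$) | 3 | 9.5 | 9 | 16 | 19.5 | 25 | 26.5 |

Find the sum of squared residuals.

SSE = 14

a=4: ŷ = -4.5 + 2·4 = 3.5; e = 3 − 3.5 = -0.5
a=6: ŷ = -4.5 + 2·6 = 7.5; e = 9.5 − 7.5 = 2
a=8: ŷ = -4.5 + 2·8 = 11.5; e = 9 − 11.5 = -2.5
a=10: ŷ = -4.5 + 2·10 = 15.5; e = 16 − 15.5 = 0.5
a=12: ŷ = -4.5 + 2·12 = 19.5; e = 19.5 − 19.5 = 0
a=14: ŷ = -4.5 + 2·14 = 23.5; e = 25 − 23.5 = 1.5
a=16: ŷ = -4.5 + 2·16 = 27.5; e = 26.5 − 27.5 = -1
SSE = 0.25 + 4 + 6.25 + 0.25 + 0 + 2.25 + 1 = 14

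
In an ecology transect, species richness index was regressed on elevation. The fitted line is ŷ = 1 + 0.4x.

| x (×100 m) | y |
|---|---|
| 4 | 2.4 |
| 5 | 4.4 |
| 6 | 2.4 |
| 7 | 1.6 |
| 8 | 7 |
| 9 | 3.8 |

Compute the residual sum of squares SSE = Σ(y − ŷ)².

x=4: ŷ = 1 + 0.4·4 = 2.6; e = 2.4 − 2.6 = -0.2
x=5: ŷ = 1 + 0.4·5 = 3; e = 4.4 − 3 = 1.4
x=6: ŷ = 1 + 0.4·6 = 3.4; e = 2.4 − 3.4 = -1
x=7: ŷ = 1 + 0.4·7 = 3.8; e = 1.6 − 3.8 = -2.2
x=8: ŷ = 1 + 0.4·8 = 4.2; e = 7 − 4.2 = 2.8
x=9: ŷ = 1 + 0.4·9 = 4.6; e = 3.8 − 4.6 = -0.8
SSE = 0.04 + 1.96 + 1 + 4.84 + 7.84 + 0.64 = 16.32

SSE = 16.32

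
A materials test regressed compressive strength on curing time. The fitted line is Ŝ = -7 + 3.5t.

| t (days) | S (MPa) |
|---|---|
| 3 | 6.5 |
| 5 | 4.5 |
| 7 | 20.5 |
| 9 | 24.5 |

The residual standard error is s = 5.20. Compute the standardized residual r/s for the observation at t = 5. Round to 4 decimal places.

Ŝ = -7 + 3.5·5 = 10.5
r = 4.5 − 10.5 = -6
r/s = -6 / 5.20 = -1.1538

-1.1538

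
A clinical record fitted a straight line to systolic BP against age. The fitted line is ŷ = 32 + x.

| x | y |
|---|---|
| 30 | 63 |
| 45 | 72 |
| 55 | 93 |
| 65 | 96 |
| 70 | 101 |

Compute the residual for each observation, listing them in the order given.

x=30: ŷ = 32 + 30 = 62; e = 63 − 62 = 1
x=45: ŷ = 32 + 45 = 77; e = 72 − 77 = -5
x=55: ŷ = 32 + 55 = 87; e = 93 − 87 = 6
x=65: ŷ = 32 + 65 = 97; e = 96 − 97 = -1
x=70: ŷ = 32 + 70 = 102; e = 101 − 102 = -1

1, -5, 6, -1, -1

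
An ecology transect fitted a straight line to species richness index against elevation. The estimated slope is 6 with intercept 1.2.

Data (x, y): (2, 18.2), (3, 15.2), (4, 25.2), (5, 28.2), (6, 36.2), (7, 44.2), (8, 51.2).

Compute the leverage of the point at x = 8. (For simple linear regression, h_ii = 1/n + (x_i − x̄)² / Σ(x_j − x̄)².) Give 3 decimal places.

x̄ = (2 + 3 + 4 + 5 + 6 + 7 + 8)/7 = 5
Σ(x − x̄)² = 9 + 4 + 1 + 0 + 1 + 4 + 9 = 28
h = 1/7 + (3)²/28 = 0.142857 + 0.321429 = 0.464

h = 0.464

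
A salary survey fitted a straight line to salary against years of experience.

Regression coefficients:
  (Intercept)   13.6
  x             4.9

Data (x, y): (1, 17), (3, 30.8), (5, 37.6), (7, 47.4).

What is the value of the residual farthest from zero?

x=1: ŷ = 13.6 + 4.9·1 = 18.5; e = 17 − 18.5 = -1.5
x=3: ŷ = 13.6 + 4.9·3 = 28.3; e = 30.8 − 28.3 = 2.5
x=5: ŷ = 13.6 + 4.9·5 = 38.1; e = 37.6 − 38.1 = -0.5
x=7: ŷ = 13.6 + 4.9·7 = 47.9; e = 47.4 − 47.9 = -0.5
Largest |e| is 2.5 at x = 3, residual 2.5.

e = 2.5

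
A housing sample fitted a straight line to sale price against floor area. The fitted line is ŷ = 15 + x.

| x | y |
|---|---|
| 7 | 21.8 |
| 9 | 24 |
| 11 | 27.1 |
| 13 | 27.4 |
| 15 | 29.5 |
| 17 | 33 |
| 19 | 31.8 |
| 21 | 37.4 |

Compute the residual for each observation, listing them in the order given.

-0.2, 0, 1.1, -0.6, -0.5, 1, -2.2, 1.4

x=7: ŷ = 15 + 7 = 22; e = 21.8 − 22 = -0.2
x=9: ŷ = 15 + 9 = 24; e = 24 − 24 = 0
x=11: ŷ = 15 + 11 = 26; e = 27.1 − 26 = 1.1
x=13: ŷ = 15 + 13 = 28; e = 27.4 − 28 = -0.6
x=15: ŷ = 15 + 15 = 30; e = 29.5 − 30 = -0.5
x=17: ŷ = 15 + 17 = 32; e = 33 − 32 = 1
x=19: ŷ = 15 + 19 = 34; e = 31.8 − 34 = -2.2
x=21: ŷ = 15 + 21 = 36; e = 37.4 − 36 = 1.4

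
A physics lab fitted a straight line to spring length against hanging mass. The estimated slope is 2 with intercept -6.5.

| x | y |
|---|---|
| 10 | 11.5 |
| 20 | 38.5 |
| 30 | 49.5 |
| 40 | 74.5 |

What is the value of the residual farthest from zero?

r = 5

x=10: ŷ = -6.5 + 2·10 = 13.5; r = 11.5 − 13.5 = -2
x=20: ŷ = -6.5 + 2·20 = 33.5; r = 38.5 − 33.5 = 5
x=30: ŷ = -6.5 + 2·30 = 53.5; r = 49.5 − 53.5 = -4
x=40: ŷ = -6.5 + 2·40 = 73.5; r = 74.5 − 73.5 = 1
Largest |r| is 5 at x = 20, residual 5.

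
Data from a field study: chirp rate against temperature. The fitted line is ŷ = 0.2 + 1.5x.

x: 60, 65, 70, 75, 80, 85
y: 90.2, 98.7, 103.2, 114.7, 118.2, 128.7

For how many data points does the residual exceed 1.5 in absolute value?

x=60: ŷ = 0.2 + 1.5·60 = 90.2; r = 90.2 − 90.2 = 0
x=65: ŷ = 0.2 + 1.5·65 = 97.7; r = 98.7 − 97.7 = 1
x=70: ŷ = 0.2 + 1.5·70 = 105.2; r = 103.2 − 105.2 = -2
x=75: ŷ = 0.2 + 1.5·75 = 112.7; r = 114.7 − 112.7 = 2
x=80: ŷ = 0.2 + 1.5·80 = 120.2; r = 118.2 − 120.2 = -2
x=85: ŷ = 0.2 + 1.5·85 = 127.7; r = 128.7 − 127.7 = 1
|r| > 1.5: x=70 (|r|=2), x=75 (|r|=2), x=80 (|r|=2) → 3

3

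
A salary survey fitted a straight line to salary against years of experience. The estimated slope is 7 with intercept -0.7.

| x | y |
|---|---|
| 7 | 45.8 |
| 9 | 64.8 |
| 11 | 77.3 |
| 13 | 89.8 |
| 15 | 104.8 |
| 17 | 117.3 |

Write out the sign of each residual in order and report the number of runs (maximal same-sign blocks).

x=7: ŷ = -0.7 + 7·7 = 48.3; e = 45.8 − 48.3 = -2.5
x=9: ŷ = -0.7 + 7·9 = 62.3; e = 64.8 − 62.3 = 2.5
x=11: ŷ = -0.7 + 7·11 = 76.3; e = 77.3 − 76.3 = 1
x=13: ŷ = -0.7 + 7·13 = 90.3; e = 89.8 − 90.3 = -0.5
x=15: ŷ = -0.7 + 7·15 = 104.3; e = 104.8 − 104.3 = 0.5
x=17: ŷ = -0.7 + 7·17 = 118.3; e = 117.3 − 118.3 = -1
Signs: − + + − + −
Runs: −×1, +×2, −×1, +×1, −×1 → 5

5 runs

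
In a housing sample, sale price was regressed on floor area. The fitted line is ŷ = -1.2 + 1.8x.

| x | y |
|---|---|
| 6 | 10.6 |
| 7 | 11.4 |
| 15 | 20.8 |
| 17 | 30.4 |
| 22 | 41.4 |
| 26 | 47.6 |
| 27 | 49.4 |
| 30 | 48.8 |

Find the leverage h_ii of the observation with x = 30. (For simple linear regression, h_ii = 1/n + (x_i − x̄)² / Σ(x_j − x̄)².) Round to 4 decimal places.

x̄ = (6 + 7 + 15 + 17 + 22 + 26 + 27 + 30)/8 = 18.75
Σ(x − x̄)² = 162.562 + 138.062 + 14.0625 + 3.0625 + 10.5625 + 52.5625 + 68.0625 + 126.562 = 575.5
h = 1/8 + (11.25)²/575.5 = 0.125 + 0.219917 = 0.3449

h = 0.3449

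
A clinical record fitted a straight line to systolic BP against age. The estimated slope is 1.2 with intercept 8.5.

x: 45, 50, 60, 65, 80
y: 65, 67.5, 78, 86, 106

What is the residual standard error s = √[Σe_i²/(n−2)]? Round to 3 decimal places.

x=45: ŷ = 8.5 + 1.2·45 = 62.5; e = 65 − 62.5 = 2.5
x=50: ŷ = 8.5 + 1.2·50 = 68.5; e = 67.5 − 68.5 = -1
x=60: ŷ = 8.5 + 1.2·60 = 80.5; e = 78 − 80.5 = -2.5
x=65: ŷ = 8.5 + 1.2·65 = 86.5; e = 86 − 86.5 = -0.5
x=80: ŷ = 8.5 + 1.2·80 = 104.5; e = 106 − 104.5 = 1.5
SSE = 6.25 + 1 + 6.25 + 0.25 + 2.25 = 16
s = √(16/3) = √5.33333 ≈ 2.309

s = 2.309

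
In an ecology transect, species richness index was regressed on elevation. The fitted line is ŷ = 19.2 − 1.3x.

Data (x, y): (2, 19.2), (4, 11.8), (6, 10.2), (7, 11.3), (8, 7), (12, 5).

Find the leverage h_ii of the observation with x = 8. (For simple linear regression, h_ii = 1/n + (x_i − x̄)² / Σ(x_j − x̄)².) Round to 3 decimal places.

x̄ = (2 + 4 + 6 + 7 + 8 + 12)/6 = 6.5
Σ(x − x̄)² = 20.25 + 6.25 + 0.25 + 0.25 + 2.25 + 30.25 = 59.5
h = 1/6 + (1.5)²/59.5 = 0.166667 + 0.0378151 = 0.204

h = 0.204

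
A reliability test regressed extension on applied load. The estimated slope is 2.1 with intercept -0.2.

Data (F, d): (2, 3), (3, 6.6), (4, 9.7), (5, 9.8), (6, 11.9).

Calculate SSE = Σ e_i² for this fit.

SSE = 4

F=2: d̂ = -0.2 + 2.1·2 = 4; e = 3 − 4 = -1
F=3: d̂ = -0.2 + 2.1·3 = 6.1; e = 6.6 − 6.1 = 0.5
F=4: d̂ = -0.2 + 2.1·4 = 8.2; e = 9.7 − 8.2 = 1.5
F=5: d̂ = -0.2 + 2.1·5 = 10.3; e = 9.8 − 10.3 = -0.5
F=6: d̂ = -0.2 + 2.1·6 = 12.4; e = 11.9 − 12.4 = -0.5
SSE = 1 + 0.25 + 2.25 + 0.25 + 0.25 = 4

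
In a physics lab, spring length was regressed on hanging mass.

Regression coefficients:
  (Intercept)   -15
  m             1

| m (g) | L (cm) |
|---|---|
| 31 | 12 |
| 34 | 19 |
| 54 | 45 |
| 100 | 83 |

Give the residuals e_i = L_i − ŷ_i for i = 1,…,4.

-4, 0, 6, -2

m=31: ŷ = -15 + 31 = 16; e = 12 − 16 = -4
m=34: ŷ = -15 + 34 = 19; e = 19 − 19 = 0
m=54: ŷ = -15 + 54 = 39; e = 45 − 39 = 6
m=100: ŷ = -15 + 100 = 85; e = 83 − 85 = -2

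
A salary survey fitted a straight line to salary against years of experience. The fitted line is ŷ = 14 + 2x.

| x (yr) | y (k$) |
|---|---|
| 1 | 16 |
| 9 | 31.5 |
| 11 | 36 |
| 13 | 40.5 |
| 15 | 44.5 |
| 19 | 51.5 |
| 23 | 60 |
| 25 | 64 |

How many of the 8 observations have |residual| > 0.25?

x=1: ŷ = 14 + 2·1 = 16; e = 16 − 16 = 0
x=9: ŷ = 14 + 2·9 = 32; e = 31.5 − 32 = -0.5
x=11: ŷ = 14 + 2·11 = 36; e = 36 − 36 = 0
x=13: ŷ = 14 + 2·13 = 40; e = 40.5 − 40 = 0.5
x=15: ŷ = 14 + 2·15 = 44; e = 44.5 − 44 = 0.5
x=19: ŷ = 14 + 2·19 = 52; e = 51.5 − 52 = -0.5
x=23: ŷ = 14 + 2·23 = 60; e = 60 − 60 = 0
x=25: ŷ = 14 + 2·25 = 64; e = 64 − 64 = 0
|e| > 0.25: x=9 (|e|=0.5), x=13 (|e|=0.5), x=15 (|e|=0.5), x=19 (|e|=0.5) → 4

4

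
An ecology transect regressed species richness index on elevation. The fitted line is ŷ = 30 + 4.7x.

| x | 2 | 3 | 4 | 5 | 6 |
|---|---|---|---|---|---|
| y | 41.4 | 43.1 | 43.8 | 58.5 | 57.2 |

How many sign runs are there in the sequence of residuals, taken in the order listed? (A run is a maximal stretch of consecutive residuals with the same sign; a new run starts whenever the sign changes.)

x=2: ŷ = 30 + 4.7·2 = 39.4; e = 41.4 − 39.4 = 2
x=3: ŷ = 30 + 4.7·3 = 44.1; e = 43.1 − 44.1 = -1
x=4: ŷ = 30 + 4.7·4 = 48.8; e = 43.8 − 48.8 = -5
x=5: ŷ = 30 + 4.7·5 = 53.5; e = 58.5 − 53.5 = 5
x=6: ŷ = 30 + 4.7·6 = 58.2; e = 57.2 − 58.2 = -1
Signs: + − − + −
Runs: +×1, −×2, +×1, −×1 → 4

4 runs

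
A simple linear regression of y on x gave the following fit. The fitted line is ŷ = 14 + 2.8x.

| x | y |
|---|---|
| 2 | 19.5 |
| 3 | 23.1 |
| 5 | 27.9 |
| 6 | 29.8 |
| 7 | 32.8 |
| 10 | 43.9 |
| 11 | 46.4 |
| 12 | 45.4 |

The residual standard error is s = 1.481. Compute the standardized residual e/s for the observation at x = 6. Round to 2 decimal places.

-0.68

ŷ = 14 + 2.8·6 = 30.8
e = 29.8 − 30.8 = -1
e/s = -1 / 1.481 = -0.68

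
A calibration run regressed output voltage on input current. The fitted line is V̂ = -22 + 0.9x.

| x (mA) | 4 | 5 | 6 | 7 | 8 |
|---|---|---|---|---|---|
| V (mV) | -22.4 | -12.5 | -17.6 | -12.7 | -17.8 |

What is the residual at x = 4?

r = -4

V̂ = -22 + 0.9·4 = -18.4
r = -22.4 − (-18.4) = -4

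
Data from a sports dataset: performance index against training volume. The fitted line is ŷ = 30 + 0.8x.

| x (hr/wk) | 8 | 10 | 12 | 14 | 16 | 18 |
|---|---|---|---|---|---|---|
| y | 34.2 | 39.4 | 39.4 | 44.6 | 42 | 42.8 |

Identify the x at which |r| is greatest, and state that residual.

x = 14, r = 3.4

x=8: ŷ = 30 + 0.8·8 = 36.4; r = 34.2 − 36.4 = -2.2
x=10: ŷ = 30 + 0.8·10 = 38; r = 39.4 − 38 = 1.4
x=12: ŷ = 30 + 0.8·12 = 39.6; r = 39.4 − 39.6 = -0.2
x=14: ŷ = 30 + 0.8·14 = 41.2; r = 44.6 − 41.2 = 3.4
x=16: ŷ = 30 + 0.8·16 = 42.8; r = 42 − 42.8 = -0.8
x=18: ŷ = 30 + 0.8·18 = 44.4; r = 42.8 − 44.4 = -1.6
Largest |r| is 3.4 at x = 14, residual 3.4.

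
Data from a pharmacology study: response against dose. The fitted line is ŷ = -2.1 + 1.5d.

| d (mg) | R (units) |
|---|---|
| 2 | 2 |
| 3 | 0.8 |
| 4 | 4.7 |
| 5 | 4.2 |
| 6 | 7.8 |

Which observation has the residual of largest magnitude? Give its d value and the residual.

d=2: ŷ = -2.1 + 1.5·2 = 0.9; e = 2 − 0.9 = 1.1
d=3: ŷ = -2.1 + 1.5·3 = 2.4; e = 0.8 − 2.4 = -1.6
d=4: ŷ = -2.1 + 1.5·4 = 3.9; e = 4.7 − 3.9 = 0.8
d=5: ŷ = -2.1 + 1.5·5 = 5.4; e = 4.2 − 5.4 = -1.2
d=6: ŷ = -2.1 + 1.5·6 = 6.9; e = 7.8 − 6.9 = 0.9
Largest |e| is 1.6 at d = 3, residual -1.6.

d = 3, e = -1.6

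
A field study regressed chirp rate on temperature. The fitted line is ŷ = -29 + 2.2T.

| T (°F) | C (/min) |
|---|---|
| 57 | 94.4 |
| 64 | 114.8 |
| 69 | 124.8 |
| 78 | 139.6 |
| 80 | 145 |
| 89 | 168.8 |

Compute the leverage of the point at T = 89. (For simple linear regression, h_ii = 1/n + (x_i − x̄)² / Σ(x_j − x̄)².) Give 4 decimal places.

T̄ = (57 + 64 + 69 + 78 + 80 + 89)/6 = 72.8333
Σ(T − T̄)² = 250.694 + 78.0278 + 14.6944 + 26.6944 + 51.3611 + 261.361 = 682.833
h = 1/6 + (16.1667)²/682.833 = 0.166667 + 0.38276 = 0.5494

h = 0.5494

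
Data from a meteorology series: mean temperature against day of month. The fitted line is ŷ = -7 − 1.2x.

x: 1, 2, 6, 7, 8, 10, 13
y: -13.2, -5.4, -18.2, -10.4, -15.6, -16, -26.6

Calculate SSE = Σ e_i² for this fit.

x=1: ŷ = -7 − 1.2·1 = -8.2; e = -13.2 − (-8.2) = -5
x=2: ŷ = -7 − 1.2·2 = -9.4; e = -5.4 − (-9.4) = 4
x=6: ŷ = -7 − 1.2·6 = -14.2; e = -18.2 − (-14.2) = -4
x=7: ŷ = -7 − 1.2·7 = -15.4; e = -10.4 − (-15.4) = 5
x=8: ŷ = -7 − 1.2·8 = -16.6; e = -15.6 − (-16.6) = 1
x=10: ŷ = -7 − 1.2·10 = -19; e = -16 − (-19) = 3
x=13: ŷ = -7 − 1.2·13 = -22.6; e = -26.6 − (-22.6) = -4
SSE = 25 + 16 + 16 + 25 + 1 + 9 + 16 = 108

SSE = 108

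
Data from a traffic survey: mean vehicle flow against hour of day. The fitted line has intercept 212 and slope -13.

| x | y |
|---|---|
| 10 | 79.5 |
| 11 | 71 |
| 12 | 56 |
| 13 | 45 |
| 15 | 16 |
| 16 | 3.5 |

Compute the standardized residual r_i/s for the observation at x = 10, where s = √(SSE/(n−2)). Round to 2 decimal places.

-1.27

x=10: ŷ = 212 − 13·10 = 82; r = 79.5 − 82 = -2.5
x=11: ŷ = 212 − 13·11 = 69; r = 71 − 69 = 2
x=12: ŷ = 212 − 13·12 = 56; r = 56 − 56 = 0
x=13: ŷ = 212 − 13·13 = 43; r = 45 − 43 = 2
x=15: ŷ = 212 − 13·15 = 17; r = 16 − 17 = -1
x=16: ŷ = 212 − 13·16 = 4; r = 3.5 − 4 = -0.5
SSE = 6.25 + 4 + 0 + 4 + 1 + 0.25 = 15.5
s = √(15.5/4) = 1.9685
r/s = -2.5 / 1.9685 = -1.27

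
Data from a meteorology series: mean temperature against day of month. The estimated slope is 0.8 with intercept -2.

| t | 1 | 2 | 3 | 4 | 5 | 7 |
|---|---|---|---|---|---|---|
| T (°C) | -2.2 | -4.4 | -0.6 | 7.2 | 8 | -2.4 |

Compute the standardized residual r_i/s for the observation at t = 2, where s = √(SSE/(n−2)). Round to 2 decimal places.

t=1: ŷ = -2 + 0.8·1 = -1.2; r = -2.2 − (-1.2) = -1
t=2: ŷ = -2 + 0.8·2 = -0.4; r = -4.4 − (-0.4) = -4
t=3: ŷ = -2 + 0.8·3 = 0.4; r = -0.6 − 0.4 = -1
t=4: ŷ = -2 + 0.8·4 = 1.2; r = 7.2 − 1.2 = 6
t=5: ŷ = -2 + 0.8·5 = 2; r = 8 − 2 = 6
t=7: ŷ = -2 + 0.8·7 = 3.6; r = -2.4 − 3.6 = -6
SSE = 1 + 16 + 1 + 36 + 36 + 36 = 126
s = √(126/4) = 5.61249
r/s = -4 / 5.61249 = -0.71

-0.71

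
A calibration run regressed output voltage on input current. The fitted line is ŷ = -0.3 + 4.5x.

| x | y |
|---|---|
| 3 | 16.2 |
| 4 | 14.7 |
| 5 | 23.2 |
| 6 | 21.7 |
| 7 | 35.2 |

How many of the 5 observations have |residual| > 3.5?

2

x=3: ŷ = -0.3 + 4.5·3 = 13.2; r = 16.2 − 13.2 = 3
x=4: ŷ = -0.3 + 4.5·4 = 17.7; r = 14.7 − 17.7 = -3
x=5: ŷ = -0.3 + 4.5·5 = 22.2; r = 23.2 − 22.2 = 1
x=6: ŷ = -0.3 + 4.5·6 = 26.7; r = 21.7 − 26.7 = -5
x=7: ŷ = -0.3 + 4.5·7 = 31.2; r = 35.2 − 31.2 = 4
|r| > 3.5: x=6 (|r|=5), x=7 (|r|=4) → 2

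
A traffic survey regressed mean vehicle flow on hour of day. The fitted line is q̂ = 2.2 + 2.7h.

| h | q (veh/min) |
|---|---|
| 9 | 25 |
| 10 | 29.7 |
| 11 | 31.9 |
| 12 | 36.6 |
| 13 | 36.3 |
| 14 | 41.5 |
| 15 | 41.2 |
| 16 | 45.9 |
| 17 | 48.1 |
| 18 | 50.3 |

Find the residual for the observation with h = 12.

e = 2

q̂ = 2.2 + 2.7·12 = 34.6
e = 36.6 − 34.6 = 2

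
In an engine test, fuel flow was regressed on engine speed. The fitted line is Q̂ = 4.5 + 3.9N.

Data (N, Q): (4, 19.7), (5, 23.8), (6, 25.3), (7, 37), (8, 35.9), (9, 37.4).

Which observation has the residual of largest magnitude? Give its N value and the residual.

N=4: Q̂ = 4.5 + 3.9·4 = 20.1; r = 19.7 − 20.1 = -0.4
N=5: Q̂ = 4.5 + 3.9·5 = 24; r = 23.8 − 24 = -0.2
N=6: Q̂ = 4.5 + 3.9·6 = 27.9; r = 25.3 − 27.9 = -2.6
N=7: Q̂ = 4.5 + 3.9·7 = 31.8; r = 37 − 31.8 = 5.2
N=8: Q̂ = 4.5 + 3.9·8 = 35.7; r = 35.9 − 35.7 = 0.2
N=9: Q̂ = 4.5 + 3.9·9 = 39.6; r = 37.4 − 39.6 = -2.2
Largest |r| is 5.2 at N = 7, residual 5.2.

N = 7, r = 5.2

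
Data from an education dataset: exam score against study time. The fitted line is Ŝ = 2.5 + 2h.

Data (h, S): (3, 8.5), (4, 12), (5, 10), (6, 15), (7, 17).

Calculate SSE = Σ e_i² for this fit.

h=3: Ŝ = 2.5 + 2·3 = 8.5; e = 8.5 − 8.5 = 0
h=4: Ŝ = 2.5 + 2·4 = 10.5; e = 12 − 10.5 = 1.5
h=5: Ŝ = 2.5 + 2·5 = 12.5; e = 10 − 12.5 = -2.5
h=6: Ŝ = 2.5 + 2·6 = 14.5; e = 15 − 14.5 = 0.5
h=7: Ŝ = 2.5 + 2·7 = 16.5; e = 17 − 16.5 = 0.5
SSE = 0 + 2.25 + 6.25 + 0.25 + 0.25 = 9

SSE = 9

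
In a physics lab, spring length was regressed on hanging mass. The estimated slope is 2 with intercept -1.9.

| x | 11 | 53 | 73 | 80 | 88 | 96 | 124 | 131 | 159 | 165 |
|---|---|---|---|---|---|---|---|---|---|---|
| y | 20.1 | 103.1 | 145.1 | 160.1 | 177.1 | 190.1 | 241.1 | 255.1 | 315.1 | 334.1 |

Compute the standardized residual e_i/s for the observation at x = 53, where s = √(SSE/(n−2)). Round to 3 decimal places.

-0.280

x=11: ŷ = -1.9 + 2·11 = 20.1; e = 20.1 − 20.1 = 0
x=53: ŷ = -1.9 + 2·53 = 104.1; e = 103.1 − 104.1 = -1
x=73: ŷ = -1.9 + 2·73 = 144.1; e = 145.1 − 144.1 = 1
x=80: ŷ = -1.9 + 2·80 = 158.1; e = 160.1 − 158.1 = 2
x=88: ŷ = -1.9 + 2·88 = 174.1; e = 177.1 − 174.1 = 3
x=96: ŷ = -1.9 + 2·96 = 190.1; e = 190.1 − 190.1 = 0
x=124: ŷ = -1.9 + 2·124 = 246.1; e = 241.1 − 246.1 = -5
x=131: ŷ = -1.9 + 2·131 = 260.1; e = 255.1 − 260.1 = -5
x=159: ŷ = -1.9 + 2·159 = 316.1; e = 315.1 − 316.1 = -1
x=165: ŷ = -1.9 + 2·165 = 328.1; e = 334.1 − 328.1 = 6
SSE = 0 + 1 + 1 + 4 + 9 + 0 + 25 + 25 + 1 + 36 = 102
s = √(102/8) = 3.57071
e/s = -1 / 3.57071 = -0.280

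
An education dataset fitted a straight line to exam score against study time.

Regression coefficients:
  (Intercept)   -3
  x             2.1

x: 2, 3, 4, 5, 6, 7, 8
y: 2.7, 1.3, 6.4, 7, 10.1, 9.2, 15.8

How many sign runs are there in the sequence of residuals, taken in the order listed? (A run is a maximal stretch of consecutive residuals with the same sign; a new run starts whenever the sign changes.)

x=2: ŷ = -3 + 2.1·2 = 1.2; r = 2.7 − 1.2 = 1.5
x=3: ŷ = -3 + 2.1·3 = 3.3; r = 1.3 − 3.3 = -2
x=4: ŷ = -3 + 2.1·4 = 5.4; r = 6.4 − 5.4 = 1
x=5: ŷ = -3 + 2.1·5 = 7.5; r = 7 − 7.5 = -0.5
x=6: ŷ = -3 + 2.1·6 = 9.6; r = 10.1 − 9.6 = 0.5
x=7: ŷ = -3 + 2.1·7 = 11.7; r = 9.2 − 11.7 = -2.5
x=8: ŷ = -3 + 2.1·8 = 13.8; r = 15.8 − 13.8 = 2
Signs: + − + − + − +
Runs: +×1, −×1, +×1, −×1, +×1, −×1, +×1 → 7

7 runs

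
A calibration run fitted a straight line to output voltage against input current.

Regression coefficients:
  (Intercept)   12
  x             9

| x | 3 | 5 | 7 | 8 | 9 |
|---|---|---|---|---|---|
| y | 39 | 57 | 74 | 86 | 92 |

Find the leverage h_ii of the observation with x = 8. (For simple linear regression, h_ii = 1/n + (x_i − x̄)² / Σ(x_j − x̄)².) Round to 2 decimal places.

x̄ = (3 + 5 + 7 + 8 + 9)/5 = 6.4
Σ(x − x̄)² = 11.56 + 1.96 + 0.36 + 2.56 + 6.76 = 23.2
h = 1/5 + (1.6)²/23.2 = 0.2 + 0.110345 = 0.31

h = 0.31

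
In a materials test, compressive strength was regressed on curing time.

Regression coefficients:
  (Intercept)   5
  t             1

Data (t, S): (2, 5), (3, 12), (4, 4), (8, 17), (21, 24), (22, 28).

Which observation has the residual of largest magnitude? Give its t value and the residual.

t=2: ŷ = 5 + 2 = 7; r = 5 − 7 = -2
t=3: ŷ = 5 + 3 = 8; r = 12 − 8 = 4
t=4: ŷ = 5 + 4 = 9; r = 4 − 9 = -5
t=8: ŷ = 5 + 8 = 13; r = 17 − 13 = 4
t=21: ŷ = 5 + 21 = 26; r = 24 − 26 = -2
t=22: ŷ = 5 + 22 = 27; r = 28 − 27 = 1
Largest |r| is 5 at t = 4, residual -5.

t = 4, r = -5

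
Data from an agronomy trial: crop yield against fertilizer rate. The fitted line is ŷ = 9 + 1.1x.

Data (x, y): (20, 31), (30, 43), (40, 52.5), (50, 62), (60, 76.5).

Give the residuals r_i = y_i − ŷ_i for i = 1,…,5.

0, 1, -0.5, -2, 1.5

x=20: ŷ = 9 + 1.1·20 = 31; r = 31 − 31 = 0
x=30: ŷ = 9 + 1.1·30 = 42; r = 43 − 42 = 1
x=40: ŷ = 9 + 1.1·40 = 53; r = 52.5 − 53 = -0.5
x=50: ŷ = 9 + 1.1·50 = 64; r = 62 − 64 = -2
x=60: ŷ = 9 + 1.1·60 = 75; r = 76.5 − 75 = 1.5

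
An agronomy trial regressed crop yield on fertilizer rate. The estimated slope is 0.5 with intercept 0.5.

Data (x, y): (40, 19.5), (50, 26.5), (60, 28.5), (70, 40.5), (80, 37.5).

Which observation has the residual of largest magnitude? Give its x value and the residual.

x = 70, e = 5

x=40: ŷ = 0.5 + 0.5·40 = 20.5; e = 19.5 − 20.5 = -1
x=50: ŷ = 0.5 + 0.5·50 = 25.5; e = 26.5 − 25.5 = 1
x=60: ŷ = 0.5 + 0.5·60 = 30.5; e = 28.5 − 30.5 = -2
x=70: ŷ = 0.5 + 0.5·70 = 35.5; e = 40.5 − 35.5 = 5
x=80: ŷ = 0.5 + 0.5·80 = 40.5; e = 37.5 − 40.5 = -3
Largest |e| is 5 at x = 70, residual 5.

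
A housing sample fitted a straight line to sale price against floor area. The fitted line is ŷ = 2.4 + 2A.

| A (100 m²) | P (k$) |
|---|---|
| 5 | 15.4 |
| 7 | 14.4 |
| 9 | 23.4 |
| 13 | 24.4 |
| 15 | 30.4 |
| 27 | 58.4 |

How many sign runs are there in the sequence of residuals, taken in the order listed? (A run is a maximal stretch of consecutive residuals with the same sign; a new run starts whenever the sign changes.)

5 runs

A=5: ŷ = 2.4 + 2·5 = 12.4; r = 15.4 − 12.4 = 3
A=7: ŷ = 2.4 + 2·7 = 16.4; r = 14.4 − 16.4 = -2
A=9: ŷ = 2.4 + 2·9 = 20.4; r = 23.4 − 20.4 = 3
A=13: ŷ = 2.4 + 2·13 = 28.4; r = 24.4 − 28.4 = -4
A=15: ŷ = 2.4 + 2·15 = 32.4; r = 30.4 − 32.4 = -2
A=27: ŷ = 2.4 + 2·27 = 56.4; r = 58.4 − 56.4 = 2
Signs: + − + − − +
Runs: +×1, −×1, +×1, −×2, +×1 → 5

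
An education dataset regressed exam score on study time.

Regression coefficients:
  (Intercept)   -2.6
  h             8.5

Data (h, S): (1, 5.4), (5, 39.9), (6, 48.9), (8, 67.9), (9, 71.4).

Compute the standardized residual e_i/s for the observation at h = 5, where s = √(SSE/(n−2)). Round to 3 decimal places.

h=1: Ŝ = -2.6 + 8.5·1 = 5.9; e = 5.4 − 5.9 = -0.5
h=5: Ŝ = -2.6 + 8.5·5 = 39.9; e = 39.9 − 39.9 = 0
h=6: Ŝ = -2.6 + 8.5·6 = 48.4; e = 48.9 − 48.4 = 0.5
h=8: Ŝ = -2.6 + 8.5·8 = 65.4; e = 67.9 − 65.4 = 2.5
h=9: Ŝ = -2.6 + 8.5·9 = 73.9; e = 71.4 − 73.9 = -2.5
SSE = 0.25 + 0 + 0.25 + 6.25 + 6.25 = 13
s = √(13/3) = 2.08167
e/s = 0 / 2.08167 = 0.000

0.000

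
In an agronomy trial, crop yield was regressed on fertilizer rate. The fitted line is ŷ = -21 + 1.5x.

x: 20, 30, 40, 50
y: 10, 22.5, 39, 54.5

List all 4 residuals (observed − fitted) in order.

x=20: ŷ = -21 + 1.5·20 = 9; r = 10 − 9 = 1
x=30: ŷ = -21 + 1.5·30 = 24; r = 22.5 − 24 = -1.5
x=40: ŷ = -21 + 1.5·40 = 39; r = 39 − 39 = 0
x=50: ŷ = -21 + 1.5·50 = 54; r = 54.5 − 54 = 0.5

1, -1.5, 0, 0.5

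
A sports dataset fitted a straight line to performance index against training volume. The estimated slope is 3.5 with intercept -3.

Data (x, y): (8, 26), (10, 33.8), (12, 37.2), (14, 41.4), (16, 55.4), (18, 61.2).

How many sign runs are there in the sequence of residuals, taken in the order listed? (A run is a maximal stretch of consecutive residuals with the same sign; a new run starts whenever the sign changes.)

x=8: ŷ = -3 + 3.5·8 = 25; e = 26 − 25 = 1
x=10: ŷ = -3 + 3.5·10 = 32; e = 33.8 − 32 = 1.8
x=12: ŷ = -3 + 3.5·12 = 39; e = 37.2 − 39 = -1.8
x=14: ŷ = -3 + 3.5·14 = 46; e = 41.4 − 46 = -4.6
x=16: ŷ = -3 + 3.5·16 = 53; e = 55.4 − 53 = 2.4
x=18: ŷ = -3 + 3.5·18 = 60; e = 61.2 − 60 = 1.2
Signs: + + − − + +
Runs: +×2, −×2, +×2 → 3

3 runs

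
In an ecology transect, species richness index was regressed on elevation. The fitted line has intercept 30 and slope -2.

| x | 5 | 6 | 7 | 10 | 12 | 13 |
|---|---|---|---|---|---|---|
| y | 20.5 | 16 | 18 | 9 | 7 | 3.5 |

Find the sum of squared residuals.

SSE = 10.5

x=5: ŷ = 30 − 2·5 = 20; e = 20.5 − 20 = 0.5
x=6: ŷ = 30 − 2·6 = 18; e = 16 − 18 = -2
x=7: ŷ = 30 − 2·7 = 16; e = 18 − 16 = 2
x=10: ŷ = 30 − 2·10 = 10; e = 9 − 10 = -1
x=12: ŷ = 30 − 2·12 = 6; e = 7 − 6 = 1
x=13: ŷ = 30 − 2·13 = 4; e = 3.5 − 4 = -0.5
SSE = 0.25 + 4 + 4 + 1 + 1 + 0.25 = 10.5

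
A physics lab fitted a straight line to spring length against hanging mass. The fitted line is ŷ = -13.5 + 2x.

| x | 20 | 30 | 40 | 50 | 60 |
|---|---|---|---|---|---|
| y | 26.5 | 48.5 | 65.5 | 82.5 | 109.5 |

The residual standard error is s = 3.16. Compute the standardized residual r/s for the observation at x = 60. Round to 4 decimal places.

0.9494

ŷ = -13.5 + 2·60 = 106.5
r = 109.5 − 106.5 = 3
r/s = 3 / 3.16 = 0.9494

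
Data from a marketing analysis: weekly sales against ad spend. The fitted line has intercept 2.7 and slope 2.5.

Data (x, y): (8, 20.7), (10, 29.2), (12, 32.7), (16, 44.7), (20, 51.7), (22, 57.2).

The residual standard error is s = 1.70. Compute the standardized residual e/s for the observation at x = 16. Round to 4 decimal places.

ŷ = 2.7 + 2.5·16 = 42.7
e = 44.7 − 42.7 = 2
e/s = 2 / 1.70 = 1.1765

1.1765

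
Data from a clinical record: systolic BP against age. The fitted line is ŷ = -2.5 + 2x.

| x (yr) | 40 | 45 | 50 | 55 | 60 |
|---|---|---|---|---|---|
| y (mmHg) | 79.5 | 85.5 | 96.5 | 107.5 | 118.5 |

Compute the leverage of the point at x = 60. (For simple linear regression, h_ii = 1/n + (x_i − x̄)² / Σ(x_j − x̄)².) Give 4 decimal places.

h = 0.6000

x̄ = (40 + 45 + 50 + 55 + 60)/5 = 50
Σ(x − x̄)² = 100 + 25 + 0 + 25 + 100 = 250
h = 1/5 + (10)²/250 = 0.2 + 0.4 = 0.6000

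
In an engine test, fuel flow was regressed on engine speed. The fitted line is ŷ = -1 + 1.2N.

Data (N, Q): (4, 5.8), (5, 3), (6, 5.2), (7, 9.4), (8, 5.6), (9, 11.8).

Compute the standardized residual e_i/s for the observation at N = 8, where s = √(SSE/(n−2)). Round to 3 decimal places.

N=4: ŷ = -1 + 1.2·4 = 3.8; e = 5.8 − 3.8 = 2
N=5: ŷ = -1 + 1.2·5 = 5; e = 3 − 5 = -2
N=6: ŷ = -1 + 1.2·6 = 6.2; e = 5.2 − 6.2 = -1
N=7: ŷ = -1 + 1.2·7 = 7.4; e = 9.4 − 7.4 = 2
N=8: ŷ = -1 + 1.2·8 = 8.6; e = 5.6 − 8.6 = -3
N=9: ŷ = -1 + 1.2·9 = 9.8; e = 11.8 − 9.8 = 2
SSE = 4 + 4 + 1 + 4 + 9 + 4 = 26
s = √(26/4) = 2.54951
e/s = -3 / 2.54951 = -1.177

-1.177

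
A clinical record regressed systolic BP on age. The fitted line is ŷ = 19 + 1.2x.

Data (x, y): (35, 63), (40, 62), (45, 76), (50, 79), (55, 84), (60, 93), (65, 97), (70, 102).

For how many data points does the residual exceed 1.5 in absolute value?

x=35: ŷ = 19 + 1.2·35 = 61; e = 63 − 61 = 2
x=40: ŷ = 19 + 1.2·40 = 67; e = 62 − 67 = -5
x=45: ŷ = 19 + 1.2·45 = 73; e = 76 − 73 = 3
x=50: ŷ = 19 + 1.2·50 = 79; e = 79 − 79 = 0
x=55: ŷ = 19 + 1.2·55 = 85; e = 84 − 85 = -1
x=60: ŷ = 19 + 1.2·60 = 91; e = 93 − 91 = 2
x=65: ŷ = 19 + 1.2·65 = 97; e = 97 − 97 = 0
x=70: ŷ = 19 + 1.2·70 = 103; e = 102 − 103 = -1
|e| > 1.5: x=35 (|e|=2), x=40 (|e|=5), x=45 (|e|=3), x=60 (|e|=2) → 4

4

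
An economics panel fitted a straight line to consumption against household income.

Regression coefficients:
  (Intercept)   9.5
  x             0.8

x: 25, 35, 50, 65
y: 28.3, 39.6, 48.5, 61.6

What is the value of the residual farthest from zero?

x=25: ŷ = 9.5 + 0.8·25 = 29.5; e = 28.3 − 29.5 = -1.2
x=35: ŷ = 9.5 + 0.8·35 = 37.5; e = 39.6 − 37.5 = 2.1
x=50: ŷ = 9.5 + 0.8·50 = 49.5; e = 48.5 − 49.5 = -1
x=65: ŷ = 9.5 + 0.8·65 = 61.5; e = 61.6 − 61.5 = 0.1
Largest |e| is 2.1 at x = 35, residual 2.1.

e = 2.1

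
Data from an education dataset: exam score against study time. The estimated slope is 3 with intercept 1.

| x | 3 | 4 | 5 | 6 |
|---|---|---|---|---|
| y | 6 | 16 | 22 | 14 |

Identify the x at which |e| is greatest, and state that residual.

x = 5, e = 6

x=3: ŷ = 1 + 3·3 = 10; e = 6 − 10 = -4
x=4: ŷ = 1 + 3·4 = 13; e = 16 − 13 = 3
x=5: ŷ = 1 + 3·5 = 16; e = 22 − 16 = 6
x=6: ŷ = 1 + 3·6 = 19; e = 14 − 19 = -5
Largest |e| is 6 at x = 5, residual 6.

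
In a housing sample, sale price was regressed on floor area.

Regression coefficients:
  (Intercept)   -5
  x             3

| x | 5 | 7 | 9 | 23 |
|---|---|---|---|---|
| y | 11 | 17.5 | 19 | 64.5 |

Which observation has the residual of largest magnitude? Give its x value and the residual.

x=5: ŷ = -5 + 3·5 = 10; r = 11 − 10 = 1
x=7: ŷ = -5 + 3·7 = 16; r = 17.5 − 16 = 1.5
x=9: ŷ = -5 + 3·9 = 22; r = 19 − 22 = -3
x=23: ŷ = -5 + 3·23 = 64; r = 64.5 − 64 = 0.5
Largest |r| is 3 at x = 9, residual -3.

x = 9, r = -3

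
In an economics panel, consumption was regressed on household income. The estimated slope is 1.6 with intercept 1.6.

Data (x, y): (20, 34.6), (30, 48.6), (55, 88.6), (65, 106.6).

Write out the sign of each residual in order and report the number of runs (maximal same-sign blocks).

3 runs

x=20: ŷ = 1.6 + 1.6·20 = 33.6; r = 34.6 − 33.6 = 1
x=30: ŷ = 1.6 + 1.6·30 = 49.6; r = 48.6 − 49.6 = -1
x=55: ŷ = 1.6 + 1.6·55 = 89.6; r = 88.6 − 89.6 = -1
x=65: ŷ = 1.6 + 1.6·65 = 105.6; r = 106.6 − 105.6 = 1
Signs: + − − +
Runs: +×1, −×2, +×1 → 3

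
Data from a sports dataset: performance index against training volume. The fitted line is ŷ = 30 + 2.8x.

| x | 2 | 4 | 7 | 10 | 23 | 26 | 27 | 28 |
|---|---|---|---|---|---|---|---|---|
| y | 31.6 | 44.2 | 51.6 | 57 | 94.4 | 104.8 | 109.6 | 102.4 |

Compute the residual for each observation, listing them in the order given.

-4, 3, 2, -1, 0, 2, 4, -6

x=2: ŷ = 30 + 2.8·2 = 35.6; e = 31.6 − 35.6 = -4
x=4: ŷ = 30 + 2.8·4 = 41.2; e = 44.2 − 41.2 = 3
x=7: ŷ = 30 + 2.8·7 = 49.6; e = 51.6 − 49.6 = 2
x=10: ŷ = 30 + 2.8·10 = 58; e = 57 − 58 = -1
x=23: ŷ = 30 + 2.8·23 = 94.4; e = 94.4 − 94.4 = 0
x=26: ŷ = 30 + 2.8·26 = 102.8; e = 104.8 − 102.8 = 2
x=27: ŷ = 30 + 2.8·27 = 105.6; e = 109.6 − 105.6 = 4
x=28: ŷ = 30 + 2.8·28 = 108.4; e = 102.4 − 108.4 = -6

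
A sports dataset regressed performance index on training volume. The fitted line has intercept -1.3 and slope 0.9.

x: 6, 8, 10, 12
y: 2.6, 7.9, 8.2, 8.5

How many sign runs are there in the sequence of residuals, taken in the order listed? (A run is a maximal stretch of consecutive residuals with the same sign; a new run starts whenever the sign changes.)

x=6: ŷ = -1.3 + 0.9·6 = 4.1; r = 2.6 − 4.1 = -1.5
x=8: ŷ = -1.3 + 0.9·8 = 5.9; r = 7.9 − 5.9 = 2
x=10: ŷ = -1.3 + 0.9·10 = 7.7; r = 8.2 − 7.7 = 0.5
x=12: ŷ = -1.3 + 0.9·12 = 9.5; r = 8.5 − 9.5 = -1
Signs: − + + −
Runs: −×1, +×2, −×1 → 3

3 runs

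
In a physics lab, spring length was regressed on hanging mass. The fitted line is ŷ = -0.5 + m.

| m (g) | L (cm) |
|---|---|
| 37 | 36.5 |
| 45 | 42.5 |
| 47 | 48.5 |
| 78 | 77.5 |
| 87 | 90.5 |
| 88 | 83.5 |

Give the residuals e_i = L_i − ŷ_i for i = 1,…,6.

0, -2, 2, 0, 4, -4

m=37: ŷ = -0.5 + 37 = 36.5; e = 36.5 − 36.5 = 0
m=45: ŷ = -0.5 + 45 = 44.5; e = 42.5 − 44.5 = -2
m=47: ŷ = -0.5 + 47 = 46.5; e = 48.5 − 46.5 = 2
m=78: ŷ = -0.5 + 78 = 77.5; e = 77.5 − 77.5 = 0
m=87: ŷ = -0.5 + 87 = 86.5; e = 90.5 − 86.5 = 4
m=88: ŷ = -0.5 + 88 = 87.5; e = 83.5 − 87.5 = -4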